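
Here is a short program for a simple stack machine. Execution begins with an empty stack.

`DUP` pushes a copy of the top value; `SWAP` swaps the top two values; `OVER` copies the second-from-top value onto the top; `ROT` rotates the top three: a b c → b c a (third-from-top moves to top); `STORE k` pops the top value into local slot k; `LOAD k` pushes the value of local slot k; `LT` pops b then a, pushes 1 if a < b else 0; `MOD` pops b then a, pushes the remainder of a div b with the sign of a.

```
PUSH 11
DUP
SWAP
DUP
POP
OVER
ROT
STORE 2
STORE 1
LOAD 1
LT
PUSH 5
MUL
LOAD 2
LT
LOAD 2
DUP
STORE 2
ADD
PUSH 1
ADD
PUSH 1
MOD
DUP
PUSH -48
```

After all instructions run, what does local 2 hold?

PUSH 11  → 11
DUP      → 11 11
SWAP     → 11 11
DUP      → 11 11 11
POP      → 11 11
OVER     → 11 11 11
ROT      → 11 11 11
STORE 2  → 11 11
STORE 1  → 11
LOAD 1   → 11 11
LT       → 0
PUSH 5   → 0 5
MUL      → 0
LOAD 2   → 0 11
LT       → 1
LOAD 2   → 1 11
DUP      → 1 11 11
STORE 2  → 1 11
ADD      → 12
PUSH 1   → 12 1
ADD      → 13
PUSH 1   → 13 1
MOD      → 0
DUP      → 0 0
PUSH -48 → 0 0 -48

11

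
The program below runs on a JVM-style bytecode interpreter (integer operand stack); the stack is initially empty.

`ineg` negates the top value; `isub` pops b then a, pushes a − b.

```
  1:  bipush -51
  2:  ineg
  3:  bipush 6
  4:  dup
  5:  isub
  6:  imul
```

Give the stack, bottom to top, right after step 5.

bipush -51 : [-51]
ineg       : [51]
bipush 6   : [51, 6]
dup        : [51, 6, 6]
isub       : [51, 0]

[51, 0]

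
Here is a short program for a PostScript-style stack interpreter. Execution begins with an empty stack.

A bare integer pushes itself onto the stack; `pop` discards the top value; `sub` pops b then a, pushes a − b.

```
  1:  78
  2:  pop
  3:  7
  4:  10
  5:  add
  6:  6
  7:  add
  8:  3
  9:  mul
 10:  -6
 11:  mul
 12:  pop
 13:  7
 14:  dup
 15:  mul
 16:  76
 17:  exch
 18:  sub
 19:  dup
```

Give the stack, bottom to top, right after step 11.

[-414]

78  -> [78]
pop -> []
7   -> [7]
10  -> [7, 10]
add -> [17]
6   -> [17, 6]
add -> [23]
3   -> [23, 3]
mul -> [69]
-6  -> [69, -6]
mul -> [-414]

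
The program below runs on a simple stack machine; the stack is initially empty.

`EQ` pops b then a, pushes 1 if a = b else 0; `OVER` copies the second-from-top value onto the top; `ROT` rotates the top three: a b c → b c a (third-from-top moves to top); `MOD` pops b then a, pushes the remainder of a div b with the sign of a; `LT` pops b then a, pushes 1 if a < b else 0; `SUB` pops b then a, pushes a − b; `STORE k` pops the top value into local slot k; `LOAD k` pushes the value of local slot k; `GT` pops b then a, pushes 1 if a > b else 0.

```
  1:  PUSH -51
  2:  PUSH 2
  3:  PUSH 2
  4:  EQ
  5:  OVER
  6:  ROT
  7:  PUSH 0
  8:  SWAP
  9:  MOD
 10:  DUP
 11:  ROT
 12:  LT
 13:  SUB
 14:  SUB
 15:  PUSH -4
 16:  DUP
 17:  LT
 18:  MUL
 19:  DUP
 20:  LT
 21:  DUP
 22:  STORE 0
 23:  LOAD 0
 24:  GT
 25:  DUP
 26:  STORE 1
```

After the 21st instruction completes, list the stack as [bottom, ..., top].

PUSH -51 -> [-51]
PUSH 2   -> [-51, 2]
PUSH 2   -> [-51, 2, 2]
EQ       -> [-51, 1]
OVER     -> [-51, 1, -51]
ROT      -> [1, -51, -51]
PUSH 0   -> [1, -51, -51, 0]
SWAP     -> [1, -51, 0, -51]
MOD      -> [1, -51, 0]
DUP      -> [1, -51, 0, 0]
ROT      -> [1, 0, 0, -51]
LT       -> [1, 0, 0]
SUB      -> [1, 0]
SUB      -> [1]
PUSH -4  -> [1, -4]
DUP      -> [1, -4, -4]
LT       -> [1, 0]
MUL      -> [0]
DUP      -> [0, 0]
LT       -> [0]
DUP      -> [0, 0]

[0, 0]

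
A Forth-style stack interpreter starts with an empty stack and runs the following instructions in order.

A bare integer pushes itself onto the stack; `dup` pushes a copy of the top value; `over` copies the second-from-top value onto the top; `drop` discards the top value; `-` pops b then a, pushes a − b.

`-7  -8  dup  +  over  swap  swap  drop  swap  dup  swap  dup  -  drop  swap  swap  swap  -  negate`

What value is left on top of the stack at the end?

-7     -> -7
-8     -> -7 -8
dup    -> -7 -8 -8
+      -> -7 -16
over   -> -7 -16 -7
swap   -> -7 -7 -16
swap   -> -7 -16 -7
drop   -> -7 -16
swap   -> -16 -7
dup    -> -16 -7 -7
swap   -> -16 -7 -7
dup    -> -16 -7 -7 -7
-      -> -16 -7 0
drop   -> -16 -7
swap   -> -7 -16
swap   -> -16 -7
swap   -> -7 -16
-      -> 9
negate -> -9

-9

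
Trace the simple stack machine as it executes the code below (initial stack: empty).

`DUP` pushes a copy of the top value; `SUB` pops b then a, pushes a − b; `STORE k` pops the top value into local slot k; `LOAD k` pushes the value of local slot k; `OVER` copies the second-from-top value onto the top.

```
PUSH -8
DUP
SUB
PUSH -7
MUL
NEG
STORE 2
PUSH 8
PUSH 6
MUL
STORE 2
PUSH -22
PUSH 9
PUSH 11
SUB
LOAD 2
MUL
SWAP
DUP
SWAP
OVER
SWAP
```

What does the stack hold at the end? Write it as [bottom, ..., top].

[-96, -22, -22, -22]

PUSH -8  → [-8]
DUP      → [-8, -8]
SUB      → [0]
PUSH -7  → [0, -7]
MUL      → [0]
NEG      → [0]
STORE 2  → []
PUSH 8   → [8]
PUSH 6   → [8, 6]
MUL      → [48]
STORE 2  → []
PUSH -22 → [-22]
PUSH 9   → [-22, 9]
PUSH 11  → [-22, 9, 11]
SUB      → [-22, -2]
LOAD 2   → [-22, -2, 48]
MUL      → [-22, -96]
SWAP     → [-96, -22]
DUP      → [-96, -22, -22]
SWAP     → [-96, -22, -22]
OVER     → [-96, -22, -22, -22]
SWAP     → [-96, -22, -22, -22]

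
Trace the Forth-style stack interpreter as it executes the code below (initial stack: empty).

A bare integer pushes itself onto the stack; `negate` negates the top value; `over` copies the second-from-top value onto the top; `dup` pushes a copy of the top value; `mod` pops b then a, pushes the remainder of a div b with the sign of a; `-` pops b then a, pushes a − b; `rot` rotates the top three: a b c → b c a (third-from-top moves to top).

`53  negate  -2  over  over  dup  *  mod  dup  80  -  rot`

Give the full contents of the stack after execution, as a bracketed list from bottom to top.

[-53, -1, -81, -2]

53     -> 53
negate -> -53
-2     -> -53 -2
over   -> -53 -2 -53
over   -> -53 -2 -53 -2
dup    -> -53 -2 -53 -2 -2
*      -> -53 -2 -53 4
mod    -> -53 -2 -1
dup    -> -53 -2 -1 -1
80     -> -53 -2 -1 -1 80
-      -> -53 -2 -1 -81
rot    -> -53 -1 -81 -2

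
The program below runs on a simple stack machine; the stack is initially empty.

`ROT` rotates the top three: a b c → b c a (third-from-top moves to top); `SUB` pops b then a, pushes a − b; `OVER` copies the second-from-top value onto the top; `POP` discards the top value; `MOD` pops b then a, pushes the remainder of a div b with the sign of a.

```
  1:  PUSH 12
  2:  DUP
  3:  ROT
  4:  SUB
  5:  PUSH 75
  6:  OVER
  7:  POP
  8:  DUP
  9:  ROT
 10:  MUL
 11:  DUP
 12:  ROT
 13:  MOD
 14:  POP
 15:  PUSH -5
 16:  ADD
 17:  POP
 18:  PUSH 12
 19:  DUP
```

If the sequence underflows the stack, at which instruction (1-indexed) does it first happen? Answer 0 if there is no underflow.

3

PUSH 12 → 12
DUP     → 12 12
ROT  — needs 3 operands, stack has 2 → underflow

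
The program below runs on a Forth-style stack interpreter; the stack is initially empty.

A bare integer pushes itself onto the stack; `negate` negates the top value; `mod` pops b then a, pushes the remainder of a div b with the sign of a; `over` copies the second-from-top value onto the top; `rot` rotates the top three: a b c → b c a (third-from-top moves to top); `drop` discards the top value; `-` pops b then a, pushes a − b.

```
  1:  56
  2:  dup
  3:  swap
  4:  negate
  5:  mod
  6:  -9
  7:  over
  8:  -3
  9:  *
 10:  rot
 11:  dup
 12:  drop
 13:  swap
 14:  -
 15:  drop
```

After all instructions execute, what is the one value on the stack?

-9

56     → 56
dup    → 56 56
swap   → 56 56
negate → 56 -56
mod    → 0
-9     → 0 -9
over   → 0 -9 0
-3     → 0 -9 0 -3
*      → 0 -9 0
rot    → -9 0 0
dup    → -9 0 0 0
drop   → -9 0 0
swap   → -9 0 0
-      → -9 0
drop   → -9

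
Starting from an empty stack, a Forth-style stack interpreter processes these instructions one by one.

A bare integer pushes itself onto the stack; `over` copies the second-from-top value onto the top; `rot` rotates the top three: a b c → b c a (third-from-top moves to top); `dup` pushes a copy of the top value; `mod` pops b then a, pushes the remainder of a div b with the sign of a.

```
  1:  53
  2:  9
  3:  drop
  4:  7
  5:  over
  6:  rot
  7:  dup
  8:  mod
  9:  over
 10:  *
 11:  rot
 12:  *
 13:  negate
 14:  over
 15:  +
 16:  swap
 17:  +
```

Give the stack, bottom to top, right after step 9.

53   → 53
9    → 53 9
drop → 53
7    → 53 7
over → 53 7 53
rot  → 7 53 53
dup  → 7 53 53 53
mod  → 7 53 0
over → 7 53 0 53

[7, 53, 0, 53]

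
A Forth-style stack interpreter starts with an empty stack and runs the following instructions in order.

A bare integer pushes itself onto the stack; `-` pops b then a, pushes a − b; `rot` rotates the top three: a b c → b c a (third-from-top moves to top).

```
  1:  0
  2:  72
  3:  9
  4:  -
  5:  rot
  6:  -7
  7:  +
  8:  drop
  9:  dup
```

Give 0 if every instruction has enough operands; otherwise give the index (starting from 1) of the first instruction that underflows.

0  : [0]
72 : [0, 72]
9  : [0, 72, 9]
-  : [0, 63]
rot  — needs 3 operands, stack has 2 → underflow

5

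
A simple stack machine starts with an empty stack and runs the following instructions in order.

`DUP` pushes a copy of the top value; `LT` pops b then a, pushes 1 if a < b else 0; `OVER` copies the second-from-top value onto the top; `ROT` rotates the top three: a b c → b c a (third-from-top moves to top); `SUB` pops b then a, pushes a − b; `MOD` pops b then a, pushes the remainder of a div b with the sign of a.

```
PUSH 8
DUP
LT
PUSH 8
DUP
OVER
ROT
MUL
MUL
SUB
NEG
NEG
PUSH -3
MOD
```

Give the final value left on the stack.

PUSH 8   [8]
DUP      [8, 8]
LT       [0]
PUSH 8   [0, 8]
DUP      [0, 8, 8]
OVER     [0, 8, 8, 8]
ROT      [0, 8, 8, 8]
MUL      [0, 8, 64]
MUL      [0, 512]
SUB      [-512]
NEG      [512]
NEG      [-512]
PUSH -3  [-512, -3]
MOD      [-2]

-2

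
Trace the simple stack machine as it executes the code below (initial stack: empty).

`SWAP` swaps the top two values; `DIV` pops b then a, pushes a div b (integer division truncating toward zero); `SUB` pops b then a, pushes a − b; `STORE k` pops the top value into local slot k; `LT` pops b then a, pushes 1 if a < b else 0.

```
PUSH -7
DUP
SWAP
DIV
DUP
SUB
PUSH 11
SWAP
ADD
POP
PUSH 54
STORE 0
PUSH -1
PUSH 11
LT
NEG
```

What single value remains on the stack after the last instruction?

-1

PUSH -7 : -7
DUP     : -7 -7
SWAP    : -7 -7
DIV     : 1
DUP     : 1 1
SUB     : 0
PUSH 11 : 0 11
SWAP    : 11 0
ADD     : 11
POP     : (empty)
PUSH 54 : 54
STORE 0 : (empty)
PUSH -1 : -1
PUSH 11 : -1 11
LT      : 1
NEG     : -1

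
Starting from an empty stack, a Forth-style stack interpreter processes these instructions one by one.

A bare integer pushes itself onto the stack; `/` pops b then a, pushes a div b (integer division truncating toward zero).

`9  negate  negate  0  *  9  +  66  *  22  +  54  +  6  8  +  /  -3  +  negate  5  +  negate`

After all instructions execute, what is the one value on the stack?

9      : [9]
negate : [-9]
negate : [9]
0      : [9, 0]
*      : [0]
9      : [0, 9]
+      : [9]
66     : [9, 66]
*      : [594]
22     : [594, 22]
+      : [616]
54     : [616, 54]
+      : [670]
6      : [670, 6]
8      : [670, 6, 8]
+      : [670, 14]
/      : [47]
-3     : [47, -3]
+      : [44]
negate : [-44]
5      : [-44, 5]
+      : [-39]
negate : [39]

39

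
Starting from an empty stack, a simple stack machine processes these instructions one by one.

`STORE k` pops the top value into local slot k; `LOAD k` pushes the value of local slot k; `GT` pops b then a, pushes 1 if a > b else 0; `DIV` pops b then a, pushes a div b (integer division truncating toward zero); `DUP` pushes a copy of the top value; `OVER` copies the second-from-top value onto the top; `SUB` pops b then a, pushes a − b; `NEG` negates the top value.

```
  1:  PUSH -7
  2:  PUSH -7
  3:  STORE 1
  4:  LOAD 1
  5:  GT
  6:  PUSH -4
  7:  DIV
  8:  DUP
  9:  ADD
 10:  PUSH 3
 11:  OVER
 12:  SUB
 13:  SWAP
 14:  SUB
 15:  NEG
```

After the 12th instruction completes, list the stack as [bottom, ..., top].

PUSH -7 → [-7]
PUSH -7 → [-7, -7]
STORE 1 → [-7]
LOAD 1  → [-7, -7]
GT      → [0]
PUSH -4 → [0, -4]
DIV     → [0]
DUP     → [0, 0]
ADD     → [0]
PUSH 3  → [0, 3]
OVER    → [0, 3, 0]
SUB     → [0, 3]

[0, 3]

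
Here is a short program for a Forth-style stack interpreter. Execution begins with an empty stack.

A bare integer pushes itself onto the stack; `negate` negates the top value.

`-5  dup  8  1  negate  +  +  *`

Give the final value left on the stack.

-5     -> [-5]
dup    -> [-5, -5]
8      -> [-5, -5, 8]
1      -> [-5, -5, 8, 1]
negate -> [-5, -5, 8, -1]
+      -> [-5, -5, 7]
+      -> [-5, 2]
*      -> [-10]

-10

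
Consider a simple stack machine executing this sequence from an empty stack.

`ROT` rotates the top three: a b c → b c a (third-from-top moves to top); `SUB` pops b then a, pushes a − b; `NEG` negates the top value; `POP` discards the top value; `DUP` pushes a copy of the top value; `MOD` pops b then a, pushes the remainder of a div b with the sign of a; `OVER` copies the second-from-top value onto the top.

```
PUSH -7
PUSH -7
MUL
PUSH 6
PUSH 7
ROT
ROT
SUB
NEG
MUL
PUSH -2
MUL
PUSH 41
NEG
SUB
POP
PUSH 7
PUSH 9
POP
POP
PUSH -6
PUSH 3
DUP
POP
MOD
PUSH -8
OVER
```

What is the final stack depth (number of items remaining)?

PUSH -7 → -7
PUSH -7 → -7 -7
MUL     → 49
PUSH 6  → 49 6
PUSH 7  → 49 6 7
ROT     → 6 7 49
ROT     → 7 49 6
SUB     → 7 43
NEG     → 7 -43
MUL     → -301
PUSH -2 → -301 -2
MUL     → 602
PUSH 41 → 602 41
NEG     → 602 -41
SUB     → 643
POP     → (empty)
PUSH 7  → 7
PUSH 9  → 7 9
POP     → 7
POP     → (empty)
PUSH -6 → -6
PUSH 3  → -6 3
DUP     → -6 3 3
POP     → -6 3
MOD     → 0
PUSH -8 → 0 -8
OVER    → 0 -8 0

3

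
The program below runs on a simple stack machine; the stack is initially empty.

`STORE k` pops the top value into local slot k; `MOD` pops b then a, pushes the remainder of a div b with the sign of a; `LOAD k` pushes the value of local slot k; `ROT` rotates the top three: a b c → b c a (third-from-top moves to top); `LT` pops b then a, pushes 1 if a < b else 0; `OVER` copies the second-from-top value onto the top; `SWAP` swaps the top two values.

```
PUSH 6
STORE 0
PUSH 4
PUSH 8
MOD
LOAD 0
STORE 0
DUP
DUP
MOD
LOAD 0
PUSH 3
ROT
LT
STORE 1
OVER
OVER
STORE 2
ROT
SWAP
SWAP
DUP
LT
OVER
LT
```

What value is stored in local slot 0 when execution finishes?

PUSH 6  -> 6
STORE 0 -> (empty)
PUSH 4  -> 4
PUSH 8  -> 4 8
MOD     -> 4
LOAD 0  -> 4 6
STORE 0 -> 4
DUP     -> 4 4
DUP     -> 4 4 4
MOD     -> 4 0
LOAD 0  -> 4 0 6
PUSH 3  -> 4 0 6 3
ROT     -> 4 6 3 0
LT      -> 4 6 0
STORE 1 -> 4 6
OVER    -> 4 6 4
OVER    -> 4 6 4 6
STORE 2 -> 4 6 4
ROT     -> 6 4 4
SWAP    -> 6 4 4
SWAP    -> 6 4 4
DUP     -> 6 4 4 4
LT      -> 6 4 0
OVER    -> 6 4 0 4
LT      -> 6 4 1

6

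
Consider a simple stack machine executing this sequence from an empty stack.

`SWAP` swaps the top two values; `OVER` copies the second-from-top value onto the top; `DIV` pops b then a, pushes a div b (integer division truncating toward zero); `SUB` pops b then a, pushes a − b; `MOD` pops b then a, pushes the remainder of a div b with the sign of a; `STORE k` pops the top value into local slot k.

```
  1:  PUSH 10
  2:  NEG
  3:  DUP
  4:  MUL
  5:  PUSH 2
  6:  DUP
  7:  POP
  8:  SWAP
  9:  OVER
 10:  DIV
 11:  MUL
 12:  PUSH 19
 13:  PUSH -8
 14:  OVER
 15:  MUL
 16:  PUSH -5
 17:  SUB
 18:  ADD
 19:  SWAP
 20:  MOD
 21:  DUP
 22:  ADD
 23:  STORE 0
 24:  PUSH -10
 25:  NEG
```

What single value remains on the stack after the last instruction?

10

PUSH 10  → [10]
NEG      → [-10]
DUP      → [-10, -10]
MUL      → [100]
PUSH 2   → [100, 2]
DUP      → [100, 2, 2]
POP      → [100, 2]
SWAP     → [2, 100]
OVER     → [2, 100, 2]
DIV      → [2, 50]
MUL      → [100]
PUSH 19  → [100, 19]
PUSH -8  → [100, 19, -8]
OVER     → [100, 19, -8, 19]
MUL      → [100, 19, -152]
PUSH -5  → [100, 19, -152, -5]
SUB      → [100, 19, -147]
ADD      → [100, -128]
SWAP     → [-128, 100]
MOD      → [-28]
DUP      → [-28, -28]
ADD      → [-56]
STORE 0  → []
PUSH -10 → [-10]
NEG      → [10]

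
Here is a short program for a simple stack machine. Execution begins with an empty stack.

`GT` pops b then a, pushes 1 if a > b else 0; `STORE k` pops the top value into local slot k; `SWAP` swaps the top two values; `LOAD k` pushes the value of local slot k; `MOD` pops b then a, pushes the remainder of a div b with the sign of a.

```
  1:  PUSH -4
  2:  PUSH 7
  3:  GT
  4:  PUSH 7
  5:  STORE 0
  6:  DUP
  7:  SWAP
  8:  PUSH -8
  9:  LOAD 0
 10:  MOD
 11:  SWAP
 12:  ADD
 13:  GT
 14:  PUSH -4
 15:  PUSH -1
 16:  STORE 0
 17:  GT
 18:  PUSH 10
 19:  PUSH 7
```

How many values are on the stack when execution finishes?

3

PUSH -4 → -4
PUSH 7  → -4 7
GT      → 0
PUSH 7  → 0 7
STORE 0 → 0
DUP     → 0 0
SWAP    → 0 0
PUSH -8 → 0 0 -8
LOAD 0  → 0 0 -8 7
MOD     → 0 0 -1
SWAP    → 0 -1 0
ADD     → 0 -1
GT      → 1
PUSH -4 → 1 -4
PUSH -1 → 1 -4 -1
STORE 0 → 1 -4
GT      → 1
PUSH 10 → 1 10
PUSH 7  → 1 10 7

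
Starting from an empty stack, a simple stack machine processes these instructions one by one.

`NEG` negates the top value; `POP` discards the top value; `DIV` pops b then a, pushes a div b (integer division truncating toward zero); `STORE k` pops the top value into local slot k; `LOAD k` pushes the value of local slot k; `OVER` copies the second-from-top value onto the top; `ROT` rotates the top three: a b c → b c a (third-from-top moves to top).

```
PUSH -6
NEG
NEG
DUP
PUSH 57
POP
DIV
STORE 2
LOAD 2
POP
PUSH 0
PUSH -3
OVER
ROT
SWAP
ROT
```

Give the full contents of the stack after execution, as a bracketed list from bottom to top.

[0, 0, -3]

PUSH -6 → -6
NEG     → 6
NEG     → -6
DUP     → -6 -6
PUSH 57 → -6 -6 57
POP     → -6 -6
DIV     → 1
STORE 2 → (empty)
LOAD 2  → 1
POP     → (empty)
PUSH 0  → 0
PUSH -3 → 0 -3
OVER    → 0 -3 0
ROT     → -3 0 0
SWAP    → -3 0 0
ROT     → 0 0 -3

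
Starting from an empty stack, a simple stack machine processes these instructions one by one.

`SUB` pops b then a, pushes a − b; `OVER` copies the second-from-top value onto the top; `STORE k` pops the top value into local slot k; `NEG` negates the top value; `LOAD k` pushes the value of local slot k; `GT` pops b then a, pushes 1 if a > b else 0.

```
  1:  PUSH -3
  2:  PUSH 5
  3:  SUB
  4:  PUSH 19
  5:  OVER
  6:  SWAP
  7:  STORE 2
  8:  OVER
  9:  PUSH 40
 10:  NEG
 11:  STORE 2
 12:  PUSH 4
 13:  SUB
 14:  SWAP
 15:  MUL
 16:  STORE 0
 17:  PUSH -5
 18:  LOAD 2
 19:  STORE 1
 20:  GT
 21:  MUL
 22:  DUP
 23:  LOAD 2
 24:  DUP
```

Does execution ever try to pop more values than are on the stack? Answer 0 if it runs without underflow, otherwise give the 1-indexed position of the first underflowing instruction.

PUSH -3 : [-3]
PUSH 5  : [-3, 5]
SUB     : [-8]
PUSH 19 : [-8, 19]
OVER    : [-8, 19, -8]
SWAP    : [-8, -8, 19]
STORE 2 : [-8, -8]
OVER    : [-8, -8, -8]
PUSH 40 : [-8, -8, -8, 40]
NEG     : [-8, -8, -8, -40]
STORE 2 : [-8, -8, -8]
PUSH 4  : [-8, -8, -8, 4]
SUB     : [-8, -8, -12]
SWAP    : [-8, -12, -8]
MUL     : [-8, 96]
STORE 0 : [-8]
PUSH -5 : [-8, -5]
LOAD 2  : [-8, -5, -40]
STORE 1 : [-8, -5]
GT      : [0]
MUL  — needs 2 operands, stack has 1 → underflow

21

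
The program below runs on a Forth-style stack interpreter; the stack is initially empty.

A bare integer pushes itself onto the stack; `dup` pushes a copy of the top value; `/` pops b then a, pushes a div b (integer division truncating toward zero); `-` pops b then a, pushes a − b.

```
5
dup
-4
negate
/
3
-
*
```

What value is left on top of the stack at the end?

-10

5       [5]
dup     [5, 5]
-4      [5, 5, -4]
negate  [5, 5, 4]
/       [5, 1]
3       [5, 1, 3]
-       [5, -2]
*       [-10]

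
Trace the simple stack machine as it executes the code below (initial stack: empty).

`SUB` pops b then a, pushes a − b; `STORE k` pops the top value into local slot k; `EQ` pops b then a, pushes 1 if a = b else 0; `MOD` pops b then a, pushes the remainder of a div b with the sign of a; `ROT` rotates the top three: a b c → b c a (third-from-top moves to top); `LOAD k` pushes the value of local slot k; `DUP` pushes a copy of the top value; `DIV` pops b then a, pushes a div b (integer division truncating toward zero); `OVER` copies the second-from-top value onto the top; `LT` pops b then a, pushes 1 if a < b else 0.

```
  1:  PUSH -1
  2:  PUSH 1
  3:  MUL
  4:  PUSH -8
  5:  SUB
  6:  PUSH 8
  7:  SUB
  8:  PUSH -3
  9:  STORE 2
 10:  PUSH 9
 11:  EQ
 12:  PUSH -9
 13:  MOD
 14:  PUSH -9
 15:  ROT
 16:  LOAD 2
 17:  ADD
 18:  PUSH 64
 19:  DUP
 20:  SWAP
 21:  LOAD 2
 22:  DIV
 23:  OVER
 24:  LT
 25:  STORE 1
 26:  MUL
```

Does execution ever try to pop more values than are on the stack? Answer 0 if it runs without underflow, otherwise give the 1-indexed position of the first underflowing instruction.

PUSH -1 -> -1
PUSH 1  -> -1 1
MUL     -> -1
PUSH -8 -> -1 -8
SUB     -> 7
PUSH 8  -> 7 8
SUB     -> -1
PUSH -3 -> -1 -3
STORE 2 -> -1
PUSH 9  -> -1 9
EQ      -> 0
PUSH -9 -> 0 -9
MOD     -> 0
PUSH -9 -> 0 -9
ROT  — needs 3 operands, stack has 2 → underflow

15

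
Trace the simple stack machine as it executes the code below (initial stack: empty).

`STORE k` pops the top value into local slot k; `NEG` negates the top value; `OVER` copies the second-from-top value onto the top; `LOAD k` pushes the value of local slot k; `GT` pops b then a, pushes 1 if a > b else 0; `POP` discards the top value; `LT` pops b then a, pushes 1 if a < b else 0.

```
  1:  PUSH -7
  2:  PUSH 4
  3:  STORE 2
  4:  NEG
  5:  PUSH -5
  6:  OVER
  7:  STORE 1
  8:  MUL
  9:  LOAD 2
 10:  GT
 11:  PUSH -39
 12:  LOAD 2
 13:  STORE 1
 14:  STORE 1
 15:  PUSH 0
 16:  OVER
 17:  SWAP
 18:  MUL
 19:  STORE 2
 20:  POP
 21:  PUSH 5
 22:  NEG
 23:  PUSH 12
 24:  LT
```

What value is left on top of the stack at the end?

PUSH -7   [-7]
PUSH 4    [-7, 4]
STORE 2   [-7]
NEG       [7]
PUSH -5   [7, -5]
OVER      [7, -5, 7]
STORE 1   [7, -5]
MUL       [-35]
LOAD 2    [-35, 4]
GT        [0]
PUSH -39  [0, -39]
LOAD 2    [0, -39, 4]
STORE 1   [0, -39]
STORE 1   [0]
PUSH 0    [0, 0]
OVER      [0, 0, 0]
SWAP      [0, 0, 0]
MUL       [0, 0]
STORE 2   [0]
POP       []
PUSH 5    [5]
NEG       [-5]
PUSH 12   [-5, 12]
LT        [1]

1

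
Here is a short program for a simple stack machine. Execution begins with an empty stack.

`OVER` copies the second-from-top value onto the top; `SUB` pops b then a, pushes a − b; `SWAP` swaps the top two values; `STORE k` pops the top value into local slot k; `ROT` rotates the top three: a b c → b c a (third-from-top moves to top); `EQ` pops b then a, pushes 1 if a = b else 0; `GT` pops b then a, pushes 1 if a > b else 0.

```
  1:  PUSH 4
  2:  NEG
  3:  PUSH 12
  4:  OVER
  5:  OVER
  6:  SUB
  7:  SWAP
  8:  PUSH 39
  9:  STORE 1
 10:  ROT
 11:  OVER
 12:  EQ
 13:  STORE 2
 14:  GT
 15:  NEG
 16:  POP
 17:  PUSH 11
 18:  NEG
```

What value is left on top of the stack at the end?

PUSH 4  -> [4]
NEG     -> [-4]
PUSH 12 -> [-4, 12]
OVER    -> [-4, 12, -4]
OVER    -> [-4, 12, -4, 12]
SUB     -> [-4, 12, -16]
SWAP    -> [-4, -16, 12]
PUSH 39 -> [-4, -16, 12, 39]
STORE 1 -> [-4, -16, 12]
ROT     -> [-16, 12, -4]
OVER    -> [-16, 12, -4, 12]
EQ      -> [-16, 12, 0]
STORE 2 -> [-16, 12]
GT      -> [0]
NEG     -> [0]
POP     -> []
PUSH 11 -> [11]
NEG     -> [-11]

-11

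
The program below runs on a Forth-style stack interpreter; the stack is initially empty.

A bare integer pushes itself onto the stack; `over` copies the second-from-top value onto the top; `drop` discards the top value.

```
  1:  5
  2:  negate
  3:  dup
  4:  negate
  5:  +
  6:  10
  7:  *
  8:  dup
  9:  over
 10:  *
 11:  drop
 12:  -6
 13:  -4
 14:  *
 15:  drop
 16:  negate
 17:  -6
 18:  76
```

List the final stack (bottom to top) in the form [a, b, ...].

5      -> 5
negate -> -5
dup    -> -5 -5
negate -> -5 5
+      -> 0
10     -> 0 10
*      -> 0
dup    -> 0 0
over   -> 0 0 0
*      -> 0 0
drop   -> 0
-6     -> 0 -6
-4     -> 0 -6 -4
*      -> 0 24
drop   -> 0
negate -> 0
-6     -> 0 -6
76     -> 0 -6 76

[0, -6, 76]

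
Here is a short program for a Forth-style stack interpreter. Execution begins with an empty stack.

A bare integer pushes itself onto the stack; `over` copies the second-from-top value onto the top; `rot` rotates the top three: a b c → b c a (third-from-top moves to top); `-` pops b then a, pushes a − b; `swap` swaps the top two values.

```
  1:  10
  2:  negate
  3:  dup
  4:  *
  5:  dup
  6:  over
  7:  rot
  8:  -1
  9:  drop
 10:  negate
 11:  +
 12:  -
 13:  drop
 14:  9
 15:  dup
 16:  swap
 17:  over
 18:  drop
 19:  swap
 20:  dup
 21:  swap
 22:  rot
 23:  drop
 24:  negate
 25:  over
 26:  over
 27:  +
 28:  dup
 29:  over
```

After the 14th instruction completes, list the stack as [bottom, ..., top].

[9]

10     -> [10]
negate -> [-10]
dup    -> [-10, -10]
*      -> [100]
dup    -> [100, 100]
over   -> [100, 100, 100]
rot    -> [100, 100, 100]
-1     -> [100, 100, 100, -1]
drop   -> [100, 100, 100]
negate -> [100, 100, -100]
+      -> [100, 0]
-      -> [100]
drop   -> []
9      -> [9]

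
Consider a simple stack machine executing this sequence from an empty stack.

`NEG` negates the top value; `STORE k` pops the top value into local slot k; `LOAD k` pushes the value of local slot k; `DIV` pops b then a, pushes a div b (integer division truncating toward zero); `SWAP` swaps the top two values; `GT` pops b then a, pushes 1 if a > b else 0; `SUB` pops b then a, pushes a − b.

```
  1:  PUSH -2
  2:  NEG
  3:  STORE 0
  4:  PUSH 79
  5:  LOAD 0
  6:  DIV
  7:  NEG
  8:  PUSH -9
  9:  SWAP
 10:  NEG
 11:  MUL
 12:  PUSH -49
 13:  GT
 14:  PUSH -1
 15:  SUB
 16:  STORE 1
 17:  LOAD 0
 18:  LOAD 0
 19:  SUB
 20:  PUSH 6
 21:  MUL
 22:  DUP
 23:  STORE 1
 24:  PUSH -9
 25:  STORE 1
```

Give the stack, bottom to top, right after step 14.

[0, -1]

PUSH -2   [-2]
NEG       [2]
STORE 0   []
PUSH 79   [79]
LOAD 0    [79, 2]
DIV       [39]
NEG       [-39]
PUSH -9   [-39, -9]
SWAP      [-9, -39]
NEG       [-9, 39]
MUL       [-351]
PUSH -49  [-351, -49]
GT        [0]
PUSH -1   [0, -1]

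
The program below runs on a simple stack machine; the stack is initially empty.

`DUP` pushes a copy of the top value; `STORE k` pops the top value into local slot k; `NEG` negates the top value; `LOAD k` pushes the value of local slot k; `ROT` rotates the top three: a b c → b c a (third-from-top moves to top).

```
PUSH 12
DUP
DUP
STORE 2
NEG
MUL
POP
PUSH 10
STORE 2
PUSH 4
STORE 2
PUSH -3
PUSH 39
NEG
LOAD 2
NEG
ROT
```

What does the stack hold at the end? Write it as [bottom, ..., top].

PUSH 12 → [12]
DUP     → [12, 12]
DUP     → [12, 12, 12]
STORE 2 → [12, 12]
NEG     → [12, -12]
MUL     → [-144]
POP     → []
PUSH 10 → [10]
STORE 2 → []
PUSH 4  → [4]
STORE 2 → []
PUSH -3 → [-3]
PUSH 39 → [-3, 39]
NEG     → [-3, -39]
LOAD 2  → [-3, -39, 4]
NEG     → [-3, -39, -4]
ROT     → [-39, -4, -3]

[-39, -4, -3]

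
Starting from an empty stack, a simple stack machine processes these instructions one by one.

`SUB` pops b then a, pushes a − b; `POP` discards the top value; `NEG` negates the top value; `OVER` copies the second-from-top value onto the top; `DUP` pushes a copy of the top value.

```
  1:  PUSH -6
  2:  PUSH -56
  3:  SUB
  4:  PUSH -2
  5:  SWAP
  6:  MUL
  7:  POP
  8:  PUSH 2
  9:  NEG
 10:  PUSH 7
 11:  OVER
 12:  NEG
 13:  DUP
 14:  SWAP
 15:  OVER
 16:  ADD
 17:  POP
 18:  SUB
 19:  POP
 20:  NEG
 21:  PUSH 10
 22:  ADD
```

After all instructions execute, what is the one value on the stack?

12

PUSH -6  : -6
PUSH -56 : -6 -56
SUB      : 50
PUSH -2  : 50 -2
SWAP     : -2 50
MUL      : -100
POP      : (empty)
PUSH 2   : 2
NEG      : -2
PUSH 7   : -2 7
OVER     : -2 7 -2
NEG      : -2 7 2
DUP      : -2 7 2 2
SWAP     : -2 7 2 2
OVER     : -2 7 2 2 2
ADD      : -2 7 2 4
POP      : -2 7 2
SUB      : -2 5
POP      : -2
NEG      : 2
PUSH 10  : 2 10
ADD      : 12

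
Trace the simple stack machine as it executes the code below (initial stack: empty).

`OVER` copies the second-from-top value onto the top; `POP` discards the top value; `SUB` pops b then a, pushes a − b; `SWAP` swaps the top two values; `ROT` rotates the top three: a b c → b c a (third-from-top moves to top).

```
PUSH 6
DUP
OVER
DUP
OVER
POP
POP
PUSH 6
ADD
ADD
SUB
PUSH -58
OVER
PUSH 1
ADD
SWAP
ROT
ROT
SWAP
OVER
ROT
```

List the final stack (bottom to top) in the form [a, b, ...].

[-58, -12, -11, -11]

PUSH 6    [6]
DUP       [6, 6]
OVER      [6, 6, 6]
DUP       [6, 6, 6, 6]
OVER      [6, 6, 6, 6, 6]
POP       [6, 6, 6, 6]
POP       [6, 6, 6]
PUSH 6    [6, 6, 6, 6]
ADD       [6, 6, 12]
ADD       [6, 18]
SUB       [-12]
PUSH -58  [-12, -58]
OVER      [-12, -58, -12]
PUSH 1    [-12, -58, -12, 1]
ADD       [-12, -58, -11]
SWAP      [-12, -11, -58]
ROT       [-11, -58, -12]
ROT       [-58, -12, -11]
SWAP      [-58, -11, -12]
OVER      [-58, -11, -12, -11]
ROT       [-58, -12, -11, -11]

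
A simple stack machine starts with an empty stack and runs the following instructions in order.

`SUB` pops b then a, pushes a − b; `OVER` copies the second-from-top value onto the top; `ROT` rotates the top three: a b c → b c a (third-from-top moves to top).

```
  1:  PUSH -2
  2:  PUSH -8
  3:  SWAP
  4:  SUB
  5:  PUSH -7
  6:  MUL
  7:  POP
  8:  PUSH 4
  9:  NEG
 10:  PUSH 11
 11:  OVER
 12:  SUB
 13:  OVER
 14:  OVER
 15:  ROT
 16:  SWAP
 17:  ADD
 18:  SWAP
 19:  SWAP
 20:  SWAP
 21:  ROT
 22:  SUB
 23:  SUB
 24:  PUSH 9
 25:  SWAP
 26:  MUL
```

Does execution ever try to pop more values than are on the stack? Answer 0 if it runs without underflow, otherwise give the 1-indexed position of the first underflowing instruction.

PUSH -2 : -2
PUSH -8 : -2 -8
SWAP    : -8 -2
SUB     : -6
PUSH -7 : -6 -7
MUL     : 42
POP     : (empty)
PUSH 4  : 4
NEG     : -4
PUSH 11 : -4 11
OVER    : -4 11 -4
SUB     : -4 15
OVER    : -4 15 -4
OVER    : -4 15 -4 15
ROT     : -4 -4 15 15
SWAP    : -4 -4 15 15
ADD     : -4 -4 30
SWAP    : -4 30 -4
SWAP    : -4 -4 30
SWAP    : -4 30 -4
ROT     : 30 -4 -4
SUB     : 30 0
SUB     : 30
PUSH 9  : 30 9
SWAP    : 9 30
MUL     : 270

0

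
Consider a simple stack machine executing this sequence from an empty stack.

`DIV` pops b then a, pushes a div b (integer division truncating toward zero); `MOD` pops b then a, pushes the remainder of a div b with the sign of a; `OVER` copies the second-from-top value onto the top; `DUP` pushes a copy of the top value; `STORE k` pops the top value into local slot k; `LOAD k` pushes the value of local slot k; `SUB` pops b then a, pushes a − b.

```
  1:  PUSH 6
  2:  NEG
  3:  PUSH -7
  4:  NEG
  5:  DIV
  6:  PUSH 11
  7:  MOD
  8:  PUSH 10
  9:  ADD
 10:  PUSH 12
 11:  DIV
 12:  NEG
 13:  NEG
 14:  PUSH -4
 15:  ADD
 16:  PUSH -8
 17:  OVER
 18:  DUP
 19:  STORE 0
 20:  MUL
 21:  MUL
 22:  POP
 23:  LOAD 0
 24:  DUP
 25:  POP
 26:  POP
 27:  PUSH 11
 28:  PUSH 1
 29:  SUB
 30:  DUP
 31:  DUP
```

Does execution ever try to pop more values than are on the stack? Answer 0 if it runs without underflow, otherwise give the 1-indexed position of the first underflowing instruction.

0

PUSH 6   6
NEG      -6
PUSH -7  -6 -7
NEG      -6 7
DIV      0
PUSH 11  0 11
MOD      0
PUSH 10  0 10
ADD      10
PUSH 12  10 12
DIV      0
NEG      0
NEG      0
PUSH -4  0 -4
ADD      -4
PUSH -8  -4 -8
OVER     -4 -8 -4
DUP      -4 -8 -4 -4
STORE 0  -4 -8 -4
MUL      -4 32
MUL      -128
POP      (empty)
LOAD 0   -4
DUP      -4 -4
POP      -4
POP      (empty)
PUSH 11  11
PUSH 1   11 1
SUB      10
DUP      10 10
DUP      10 10 10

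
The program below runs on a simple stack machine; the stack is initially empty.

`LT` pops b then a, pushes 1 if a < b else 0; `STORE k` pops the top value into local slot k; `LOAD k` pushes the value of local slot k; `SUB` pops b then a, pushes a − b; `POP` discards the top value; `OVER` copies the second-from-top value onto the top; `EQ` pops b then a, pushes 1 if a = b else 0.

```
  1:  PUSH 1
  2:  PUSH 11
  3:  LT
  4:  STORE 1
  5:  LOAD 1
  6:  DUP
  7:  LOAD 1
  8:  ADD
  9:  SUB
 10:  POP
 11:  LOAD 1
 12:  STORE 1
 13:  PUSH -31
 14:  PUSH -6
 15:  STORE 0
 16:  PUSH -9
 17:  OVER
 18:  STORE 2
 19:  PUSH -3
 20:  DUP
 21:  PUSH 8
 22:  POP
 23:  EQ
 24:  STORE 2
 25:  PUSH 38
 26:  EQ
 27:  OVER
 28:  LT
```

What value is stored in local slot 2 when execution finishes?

PUSH 1   -> 1
PUSH 11  -> 1 11
LT       -> 1
STORE 1  -> (empty)
LOAD 1   -> 1
DUP      -> 1 1
LOAD 1   -> 1 1 1
ADD      -> 1 2
SUB      -> -1
POP      -> (empty)
LOAD 1   -> 1
STORE 1  -> (empty)
PUSH -31 -> -31
PUSH -6  -> -31 -6
STORE 0  -> -31
PUSH -9  -> -31 -9
OVER     -> -31 -9 -31
STORE 2  -> -31 -9
PUSH -3  -> -31 -9 -3
DUP      -> -31 -9 -3 -3
PUSH 8   -> -31 -9 -3 -3 8
POP      -> -31 -9 -3 -3
EQ       -> -31 -9 1
STORE 2  -> -31 -9
PUSH 38  -> -31 -9 38
EQ       -> -31 0
OVER     -> -31 0 -31
LT       -> -31 0

1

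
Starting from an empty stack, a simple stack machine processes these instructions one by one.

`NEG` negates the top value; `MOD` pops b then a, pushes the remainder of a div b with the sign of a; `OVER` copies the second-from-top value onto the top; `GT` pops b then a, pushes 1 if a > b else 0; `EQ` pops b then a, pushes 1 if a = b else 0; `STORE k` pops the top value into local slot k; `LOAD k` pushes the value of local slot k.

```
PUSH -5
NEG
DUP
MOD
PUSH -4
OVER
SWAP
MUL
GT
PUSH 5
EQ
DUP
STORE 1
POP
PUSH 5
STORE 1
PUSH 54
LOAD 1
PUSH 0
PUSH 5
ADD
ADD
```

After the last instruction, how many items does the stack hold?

PUSH -5 -> -5
NEG     -> 5
DUP     -> 5 5
MOD     -> 0
PUSH -4 -> 0 -4
OVER    -> 0 -4 0
SWAP    -> 0 0 -4
MUL     -> 0 0
GT      -> 0
PUSH 5  -> 0 5
EQ      -> 0
DUP     -> 0 0
STORE 1 -> 0
POP     -> (empty)
PUSH 5  -> 5
STORE 1 -> (empty)
PUSH 54 -> 54
LOAD 1  -> 54 5
PUSH 0  -> 54 5 0
PUSH 5  -> 54 5 0 5
ADD     -> 54 5 5
ADD     -> 54 10

2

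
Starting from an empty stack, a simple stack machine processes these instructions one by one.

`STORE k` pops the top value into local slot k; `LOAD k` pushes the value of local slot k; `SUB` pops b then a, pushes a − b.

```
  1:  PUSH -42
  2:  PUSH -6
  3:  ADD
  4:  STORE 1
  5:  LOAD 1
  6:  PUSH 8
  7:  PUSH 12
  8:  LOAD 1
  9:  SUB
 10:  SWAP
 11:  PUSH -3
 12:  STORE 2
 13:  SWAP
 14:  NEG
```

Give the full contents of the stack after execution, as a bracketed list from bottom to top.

[-48, 8, -60]

PUSH -42 : [-42]
PUSH -6  : [-42, -6]
ADD      : [-48]
STORE 1  : []
LOAD 1   : [-48]
PUSH 8   : [-48, 8]
PUSH 12  : [-48, 8, 12]
LOAD 1   : [-48, 8, 12, -48]
SUB      : [-48, 8, 60]
SWAP     : [-48, 60, 8]
PUSH -3  : [-48, 60, 8, -3]
STORE 2  : [-48, 60, 8]
SWAP     : [-48, 8, 60]
NEG      : [-48, 8, -60]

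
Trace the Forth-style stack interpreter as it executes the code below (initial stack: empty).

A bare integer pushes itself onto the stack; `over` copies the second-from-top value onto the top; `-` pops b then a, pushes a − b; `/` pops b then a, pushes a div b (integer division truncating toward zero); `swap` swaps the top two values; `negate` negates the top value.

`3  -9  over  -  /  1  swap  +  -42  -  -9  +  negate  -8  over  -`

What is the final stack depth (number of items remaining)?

3       3
-9      3 -9
over    3 -9 3
-       3 -12
/       0
1       0 1
swap    1 0
+       1
-42     1 -42
-       43
-9      43 -9
+       34
negate  -34
-8      -34 -8
over    -34 -8 -34
-       -34 26

2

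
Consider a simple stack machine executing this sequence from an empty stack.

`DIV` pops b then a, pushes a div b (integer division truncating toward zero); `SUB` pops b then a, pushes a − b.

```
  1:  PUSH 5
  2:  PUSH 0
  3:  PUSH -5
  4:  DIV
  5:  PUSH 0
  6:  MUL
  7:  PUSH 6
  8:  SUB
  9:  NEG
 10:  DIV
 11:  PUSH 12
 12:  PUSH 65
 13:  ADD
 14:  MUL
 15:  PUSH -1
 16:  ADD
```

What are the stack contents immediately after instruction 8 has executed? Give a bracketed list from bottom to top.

[5, -6]

PUSH 5   [5]
PUSH 0   [5, 0]
PUSH -5  [5, 0, -5]
DIV      [5, 0]
PUSH 0   [5, 0, 0]
MUL      [5, 0]
PUSH 6   [5, 0, 6]
SUB      [5, -6]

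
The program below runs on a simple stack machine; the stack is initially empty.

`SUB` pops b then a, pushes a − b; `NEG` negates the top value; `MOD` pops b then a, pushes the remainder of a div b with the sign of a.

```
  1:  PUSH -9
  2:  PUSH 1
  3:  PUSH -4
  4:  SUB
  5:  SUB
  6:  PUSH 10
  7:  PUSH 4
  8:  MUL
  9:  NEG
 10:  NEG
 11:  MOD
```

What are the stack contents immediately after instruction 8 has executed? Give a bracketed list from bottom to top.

[-14, 40]

PUSH -9 -> [-9]
PUSH 1  -> [-9, 1]
PUSH -4 -> [-9, 1, -4]
SUB     -> [-9, 5]
SUB     -> [-14]
PUSH 10 -> [-14, 10]
PUSH 4  -> [-14, 10, 4]
MUL     -> [-14, 40]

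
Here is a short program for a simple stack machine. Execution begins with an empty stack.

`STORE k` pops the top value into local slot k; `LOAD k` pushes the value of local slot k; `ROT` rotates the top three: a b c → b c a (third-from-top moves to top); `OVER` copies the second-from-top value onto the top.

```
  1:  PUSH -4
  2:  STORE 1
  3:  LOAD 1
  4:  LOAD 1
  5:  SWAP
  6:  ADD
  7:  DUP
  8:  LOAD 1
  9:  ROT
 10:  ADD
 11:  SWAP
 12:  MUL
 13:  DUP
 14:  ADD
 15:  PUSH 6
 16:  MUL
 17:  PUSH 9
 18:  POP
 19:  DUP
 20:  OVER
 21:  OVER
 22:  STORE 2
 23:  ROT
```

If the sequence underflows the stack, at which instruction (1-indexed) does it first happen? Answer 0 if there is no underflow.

0

PUSH -4 → -4
STORE 1 → (empty)
LOAD 1  → -4
LOAD 1  → -4 -4
SWAP    → -4 -4
ADD     → -8
DUP     → -8 -8
LOAD 1  → -8 -8 -4
ROT     → -8 -4 -8
ADD     → -8 -12
SWAP    → -12 -8
MUL     → 96
DUP     → 96 96
ADD     → 192
PUSH 6  → 192 6
MUL     → 1152
PUSH 9  → 1152 9
POP     → 1152
DUP     → 1152 1152
OVER    → 1152 1152 1152
OVER    → 1152 1152 1152 1152
STORE 2 → 1152 1152 1152
ROT     → 1152 1152 1152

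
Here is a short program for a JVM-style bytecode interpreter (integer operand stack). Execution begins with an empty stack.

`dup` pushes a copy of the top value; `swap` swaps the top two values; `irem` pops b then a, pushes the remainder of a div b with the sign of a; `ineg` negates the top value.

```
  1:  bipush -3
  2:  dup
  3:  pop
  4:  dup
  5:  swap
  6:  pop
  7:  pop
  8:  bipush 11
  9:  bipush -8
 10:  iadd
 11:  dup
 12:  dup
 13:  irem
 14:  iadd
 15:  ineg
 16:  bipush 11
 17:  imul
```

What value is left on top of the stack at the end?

bipush -3 → -3
dup       → -3 -3
pop       → -3
dup       → -3 -3
swap      → -3 -3
pop       → -3
pop       → (empty)
bipush 11 → 11
bipush -8 → 11 -8
iadd      → 3
dup       → 3 3
dup       → 3 3 3
irem      → 3 0
iadd      → 3
ineg      → -3
bipush 11 → -3 11
imul      → -33

-33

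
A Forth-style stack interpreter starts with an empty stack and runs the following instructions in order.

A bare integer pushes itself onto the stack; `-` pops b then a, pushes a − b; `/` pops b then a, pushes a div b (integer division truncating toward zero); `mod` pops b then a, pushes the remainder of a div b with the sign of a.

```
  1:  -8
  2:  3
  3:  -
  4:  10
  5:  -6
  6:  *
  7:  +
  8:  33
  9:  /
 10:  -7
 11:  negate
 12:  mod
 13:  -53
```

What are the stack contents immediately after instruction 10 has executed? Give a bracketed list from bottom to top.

-8 -> -8
3  -> -8 3
-  -> -11
10 -> -11 10
-6 -> -11 10 -6
*  -> -11 -60
+  -> -71
33 -> -71 33
/  -> -2
-7 -> -2 -7

[-2, -7]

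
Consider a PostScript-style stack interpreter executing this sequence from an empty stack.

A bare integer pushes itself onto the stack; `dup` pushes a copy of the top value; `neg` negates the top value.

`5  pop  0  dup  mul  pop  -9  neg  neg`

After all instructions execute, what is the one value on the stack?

5   → 5
pop → (empty)
0   → 0
dup → 0 0
mul → 0
pop → (empty)
-9  → -9
neg → 9
neg → -9

-9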